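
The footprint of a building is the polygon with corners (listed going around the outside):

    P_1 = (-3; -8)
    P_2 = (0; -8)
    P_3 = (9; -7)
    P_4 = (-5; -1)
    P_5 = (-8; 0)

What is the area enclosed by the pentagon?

54

Σ = (24) + (72) + (-44) + (-8) + (64) = 108
Area = |Σ|/2 = 54.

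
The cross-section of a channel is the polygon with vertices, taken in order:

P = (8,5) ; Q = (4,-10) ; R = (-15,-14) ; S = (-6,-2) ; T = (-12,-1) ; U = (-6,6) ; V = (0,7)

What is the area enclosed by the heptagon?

277

Apply the shoelace formula: 2A = Σ (x_i·y_{i+1} − x_{i+1}·y_i), indices taken mod 7.
Σ = (-100) + (-206) + (-54) + (-18) + (-78) + (-42) + (-56) = -554
Area = |Σ|/2 = 277.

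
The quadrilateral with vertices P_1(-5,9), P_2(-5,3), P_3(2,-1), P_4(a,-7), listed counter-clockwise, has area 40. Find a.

10

Write out the shoelace sum; only the two edges meeting at P_4 involve a:
2·Area = [(2·(-7) − a·(-1)) + (a·9 − (-5)·(-7))] + 29
       = 10·a + -20 = 80
⇒ a = 10.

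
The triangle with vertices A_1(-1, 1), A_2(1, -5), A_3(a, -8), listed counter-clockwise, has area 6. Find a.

4

Write out the shoelace sum; only the two edges meeting at A_3 involve a:
2·Area = [(1·(-8) − a·(-5)) + (a·1 − (-1)·(-8))] + 4
       = 6·a + -12 = 12
⇒ a = 4.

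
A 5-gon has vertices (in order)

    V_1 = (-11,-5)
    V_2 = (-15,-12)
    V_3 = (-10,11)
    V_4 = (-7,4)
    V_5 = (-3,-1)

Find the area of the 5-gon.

84

Apply the surveyor's formula: 2A = Σ (x_i·y_{i+1} − x_{i+1}·y_i), indices taken mod 5.
Σ = (57) + (-285) + (37) + (19) + (4) = -168
Area = |Σ|/2 = 84.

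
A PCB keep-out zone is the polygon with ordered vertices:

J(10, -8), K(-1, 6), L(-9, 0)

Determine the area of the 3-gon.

Apply the surveyor's formula: 2A = Σ (x_i·y_{i+1} − x_{i+1}·y_i), indices taken mod 3.
J→K: (10)(6) − (-1)(-8) = 52
K→L: (-1)(0) − (-9)(6) = 54
L→J: (-9)(-8) − (10)(0) = 72
Σ = 178
Area = |Σ|/2 = 89.

89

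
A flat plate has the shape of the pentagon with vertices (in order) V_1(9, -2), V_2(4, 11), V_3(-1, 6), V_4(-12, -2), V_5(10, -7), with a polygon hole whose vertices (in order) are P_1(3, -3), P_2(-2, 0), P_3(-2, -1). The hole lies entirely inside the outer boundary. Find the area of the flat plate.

Outer boundary:
Σ = (107) + (35) + (74) + (104) + (43) = 363
Area = |Σ|/2 = 181.5.
Hole:
Σ = (-6) + (2) + (9) = 5
Area = |Σ|/2 = 2.5.
Net area = 181.5 − 2.5 = 179.

179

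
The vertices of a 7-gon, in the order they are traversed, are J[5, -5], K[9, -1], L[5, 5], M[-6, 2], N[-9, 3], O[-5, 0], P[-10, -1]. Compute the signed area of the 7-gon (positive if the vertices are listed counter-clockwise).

102.5

J→K: (5)(-1) − (9)(-5) = 40
K→L: (9)(5) − (5)(-1) = 50
L→M: (5)(2) − (-6)(5) = 40
M→N: (-6)(3) − (-9)(2) = 0
N→O: (-9)(0) − (-5)(3) = 15
O→P: (-5)(-1) − (-10)(0) = 5
P→J: (-10)(-5) − (5)(-1) = 55
Σ = 205
Signed area = Σ/2 = 102.5 (positive ⇒ counter-clockwise traversal).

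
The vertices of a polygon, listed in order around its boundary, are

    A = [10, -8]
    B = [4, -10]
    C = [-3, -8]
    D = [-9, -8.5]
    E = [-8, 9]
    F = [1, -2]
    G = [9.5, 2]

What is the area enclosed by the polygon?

196.75

A→B: (10)(-10) − (4)(-8) = -68
B→C: (4)(-8) − (-3)(-10) = -62
C→D: (-3)(-8.5) − (-9)(-8) = -46.5
D→E: (-9)(9) − (-8)(-8.5) = -149
E→F: (-8)(-2) − (1)(9) = 7
F→G: (1)(2) − (9.5)(-2) = 21
G→A: (9.5)(-8) − (10)(2) = -96
Σ = -393.5
Area = |Σ|/2 = 196.75.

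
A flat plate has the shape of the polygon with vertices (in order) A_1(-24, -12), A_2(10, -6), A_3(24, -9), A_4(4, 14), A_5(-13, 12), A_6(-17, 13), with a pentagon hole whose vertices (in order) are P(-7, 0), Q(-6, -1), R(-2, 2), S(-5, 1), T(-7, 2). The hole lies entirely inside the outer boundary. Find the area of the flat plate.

Outer boundary:
Apply the surveyor's formula: 2A = Σ (x_i·y_{i+1} − x_{i+1}·y_i), indices taken mod 6.
Cross-terms: 264, 54, 372, 230, 35, 516  ⇒  Σ = 1471
Area = |Σ|/2 = 735.5.
Hole:
Apply the shoelace (surveyor's) formula: 2A = Σ (x_i·y_{i+1} − x_{i+1}·y_i), indices taken mod 5.
Σ = (7) + (-14) + (8) + (-3) + (14) = 12
Area = |Σ|/2 = 6.
Net area = 735.5 − 6 = 729.5.

729.5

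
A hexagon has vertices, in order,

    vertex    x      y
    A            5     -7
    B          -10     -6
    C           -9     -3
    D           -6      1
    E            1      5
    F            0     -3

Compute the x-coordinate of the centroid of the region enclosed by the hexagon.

Apply the surveyor's formula. First the cross-terms c_i = x_i·y_{i+1} − x_{i+1}·y_i:
  -100, -24, -27, -31, -3, 15  ⇒  2A = -170, A = -85.
Then Σ (x_i + x_{i+1})·c_i = 1588, so x̄ = 1588 / (6·(-85)) = -794/255.

-794/255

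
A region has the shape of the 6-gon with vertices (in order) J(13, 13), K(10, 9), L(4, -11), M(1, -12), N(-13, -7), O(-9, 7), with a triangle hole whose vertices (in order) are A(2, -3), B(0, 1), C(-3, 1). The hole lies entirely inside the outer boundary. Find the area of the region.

Outer boundary:
Cross-terms: -13, -146, -37, -163, -154, -208  ⇒  Σ = -721
Area = |Σ|/2 = 360.5.
Hole:
Apply the shoelace (surveyor's) formula: 2A = Σ (x_i·y_{i+1} − x_{i+1}·y_i), indices taken mod 3.
A→B: (2)(1) − (0)(-3) = 2
B→C: (0)(1) − (-3)(1) = 3
C→A: (-3)(-3) − (2)(1) = 7
Σ = 12
Area = |Σ|/2 = 6.
Net area = 360.5 − 6 = 354.5.

354.5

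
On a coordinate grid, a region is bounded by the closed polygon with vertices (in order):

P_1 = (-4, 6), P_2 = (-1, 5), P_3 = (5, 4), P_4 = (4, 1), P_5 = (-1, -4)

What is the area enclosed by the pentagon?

Σ = (-14) + (-29) + (-11) + (-15) + (-22) = -91
Area = |Σ|/2 = 45.5.

45.5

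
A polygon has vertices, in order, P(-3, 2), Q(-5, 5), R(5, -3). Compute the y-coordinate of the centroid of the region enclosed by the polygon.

4/3

Apply the shoelace formula. First the cross-terms c_i = x_i·y_{i+1} − x_{i+1}·y_i:
  -5, -10, 1  ⇒  2A = -14, A = -7.
Then Σ (y_i + y_{i+1})·c_i = -56, so ȳ = -56 / (6·(-7)) = 4/3.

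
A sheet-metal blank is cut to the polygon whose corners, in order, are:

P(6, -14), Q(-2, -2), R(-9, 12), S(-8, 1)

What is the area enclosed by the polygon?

55.5

Apply the shoelace (surveyor's) formula: 2A = Σ (x_i·y_{i+1} − x_{i+1}·y_i), indices taken mod 4.
Σ = (-40) + (-42) + (87) + (106) = 111
Area = |Σ|/2 = 55.5.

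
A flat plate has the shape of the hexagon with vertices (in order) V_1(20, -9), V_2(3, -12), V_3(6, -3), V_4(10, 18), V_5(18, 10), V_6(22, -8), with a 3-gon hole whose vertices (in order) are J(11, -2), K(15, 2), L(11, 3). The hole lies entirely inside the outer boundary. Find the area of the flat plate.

309

Outer boundary:
Apply Gauss's area formula: 2A = Σ (x_i·y_{i+1} − x_{i+1}·y_i), indices taken mod 6.
V_1→V_2: (20)(-12) − (3)(-9) = -213
V_2→V_3: (3)(-3) − (6)(-12) = 63
V_3→V_4: (6)(18) − (10)(-3) = 138
V_4→V_5: (10)(10) − (18)(18) = -224
V_5→V_6: (18)(-8) − (22)(10) = -364
V_6→V_1: (22)(-9) − (20)(-8) = -38
Σ = -638
Area = |Σ|/2 = 319.
Hole:
Apply the shoelace formula: 2A = Σ (x_i·y_{i+1} − x_{i+1}·y_i), indices taken mod 3.
J→K: (11)(2) − (15)(-2) = 52
K→L: (15)(3) − (11)(2) = 23
L→J: (11)(-2) − (11)(3) = -55
Σ = 20
Area = |Σ|/2 = 10.
Net area = 319 − 10 = 309.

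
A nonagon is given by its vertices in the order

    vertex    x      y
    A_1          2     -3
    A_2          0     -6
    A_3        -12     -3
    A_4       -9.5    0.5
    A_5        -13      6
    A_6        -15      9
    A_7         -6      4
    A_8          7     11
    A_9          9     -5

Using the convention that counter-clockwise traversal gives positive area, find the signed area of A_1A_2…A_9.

Cross-terms: -12, -72, -34.5, -50.5, -27, -6, -94, -134, -17  ⇒  Σ = -447
Signed area = Σ/2 = -223.5 (negative ⇒ clockwise traversal).

-223.5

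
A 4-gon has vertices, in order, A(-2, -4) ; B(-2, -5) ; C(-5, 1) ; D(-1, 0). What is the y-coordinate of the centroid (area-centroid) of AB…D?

Apply the shoelace formula. First the cross-terms c_i = x_i·y_{i+1} − x_{i+1}·y_i:
  2, -27, 1, 4  ⇒  2A = -20, A = -10.
Then Σ (y_i + y_{i+1})·c_i = 75, so ȳ = 75 / (6·(-10)) = -1.25.

-1.25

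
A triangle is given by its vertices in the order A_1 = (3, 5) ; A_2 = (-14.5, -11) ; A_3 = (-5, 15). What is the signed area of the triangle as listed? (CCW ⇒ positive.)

-151.5

Apply the surveyor's formula: 2A = Σ (x_i·y_{i+1} − x_{i+1}·y_i), indices taken mod 3.
Σ = (39.5) + (-272.5) + (-70) = -303
Signed area = Σ/2 = -151.5 (negative ⇒ clockwise traversal).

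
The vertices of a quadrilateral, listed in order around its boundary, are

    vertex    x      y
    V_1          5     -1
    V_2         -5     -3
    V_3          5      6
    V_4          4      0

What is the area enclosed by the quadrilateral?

Σ = (-20) + (-15) + (-24) + (-4) = -63
Area = |Σ|/2 = 31.5.

31.5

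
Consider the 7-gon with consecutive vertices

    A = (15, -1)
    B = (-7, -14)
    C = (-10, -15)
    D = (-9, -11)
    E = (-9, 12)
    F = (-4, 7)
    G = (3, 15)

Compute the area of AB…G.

404

Apply the shoelace (surveyor's) formula: 2A = Σ (x_i·y_{i+1} − x_{i+1}·y_i), indices taken mod 7.
A→B: (15)(-14) − (-7)(-1) = -217
B→C: (-7)(-15) − (-10)(-14) = -35
C→D: (-10)(-11) − (-9)(-15) = -25
D→E: (-9)(12) − (-9)(-11) = -207
E→F: (-9)(7) − (-4)(12) = -15
F→G: (-4)(15) − (3)(7) = -81
G→A: (3)(-1) − (15)(15) = -228
Σ = -808
Area = |Σ|/2 = 404.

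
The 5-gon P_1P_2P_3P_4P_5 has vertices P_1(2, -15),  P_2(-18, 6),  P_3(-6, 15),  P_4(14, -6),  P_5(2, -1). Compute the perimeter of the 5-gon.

|P_1P_2| = √((-20)² + (21)²) = √841 = 29
|P_2P_3| = √((12)² + (9)²) = √225 = 15
|P_3P_4| = √((20)² + (-21)²) = √841 = 29
|P_4P_5| = √((-12)² + (5)²) = √169 = 13
|P_5P_1| = √((0)² + (-14)²) = √196 = 14
Perimeter = 29 + 15 + 29 + 13 + 14 = 100.

100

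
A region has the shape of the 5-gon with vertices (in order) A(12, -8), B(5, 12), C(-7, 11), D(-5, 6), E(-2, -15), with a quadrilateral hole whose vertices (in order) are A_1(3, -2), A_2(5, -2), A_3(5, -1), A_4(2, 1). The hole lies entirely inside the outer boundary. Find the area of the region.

Outer boundary:
Σ = (184) + (139) + (13) + (87) + (196) = 619
Area = |Σ|/2 = 309.5.
Hole:
A_1→A_2: (3)(-2) − (5)(-2) = 4
A_2→A_3: (5)(-1) − (5)(-2) = 5
A_3→A_4: (5)(1) − (2)(-1) = 7
A_4→A_1: (2)(-2) − (3)(1) = -7
Σ = 9
Area = |Σ|/2 = 4.5.
Net area = 309.5 − 4.5 = 305.

305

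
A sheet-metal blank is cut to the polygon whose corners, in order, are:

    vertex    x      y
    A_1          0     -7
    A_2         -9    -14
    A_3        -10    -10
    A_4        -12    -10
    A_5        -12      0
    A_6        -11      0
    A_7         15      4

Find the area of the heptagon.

Apply Gauss's area formula: 2A = Σ (x_i·y_{i+1} − x_{i+1}·y_i), indices taken mod 7.
Σ = (-63) + (-50) + (-20) + (-120) + (0) + (-44) + (-105) = -402
Area = |Σ|/2 = 201.

201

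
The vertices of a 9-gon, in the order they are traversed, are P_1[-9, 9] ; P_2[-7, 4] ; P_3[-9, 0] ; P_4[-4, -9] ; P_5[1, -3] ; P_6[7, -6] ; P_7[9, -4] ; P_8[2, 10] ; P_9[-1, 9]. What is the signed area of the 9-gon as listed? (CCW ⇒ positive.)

202

Apply the shoelace formula: 2A = Σ (x_i·y_{i+1} − x_{i+1}·y_i), indices taken mod 9.
Cross-terms: 27, 36, 81, 21, 15, 26, 98, 28, 72  ⇒  Σ = 404
Signed area = Σ/2 = 202 (positive ⇒ counter-clockwise traversal).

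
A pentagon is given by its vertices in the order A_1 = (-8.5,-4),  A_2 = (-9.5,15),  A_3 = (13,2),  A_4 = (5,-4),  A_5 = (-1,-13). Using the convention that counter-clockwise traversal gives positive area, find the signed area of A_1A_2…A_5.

Apply the surveyor's formula: 2A = Σ (x_i·y_{i+1} − x_{i+1}·y_i), indices taken mod 5.
A_1→A_2: (-8.5)(15) − (-9.5)(-4) = -165.5
A_2→A_3: (-9.5)(2) − (13)(15) = -214
A_3→A_4: (13)(-4) − (5)(2) = -62
A_4→A_5: (5)(-13) − (-1)(-4) = -69
A_5→A_1: (-1)(-4) − (-8.5)(-13) = -106.5
Σ = -617
Signed area = Σ/2 = -308.5 (negative ⇒ clockwise traversal).

-308.5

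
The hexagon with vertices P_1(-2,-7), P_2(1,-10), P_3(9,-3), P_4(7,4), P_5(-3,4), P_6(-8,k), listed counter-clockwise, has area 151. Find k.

-3

The doubled signed area Σ (x_i y_{i+1} − x_{i+1} y_i) is linear in k.
With k=0 it equals 299; the coefficient of k is -1 (from the two edges through P_6).
So -1·k + 299 = 2·151 = 302 ⇒ k = -3.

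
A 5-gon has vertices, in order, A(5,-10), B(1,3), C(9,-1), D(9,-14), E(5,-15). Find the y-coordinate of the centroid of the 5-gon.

-5.8

Apply the surveyor's formula. First the cross-terms c_i = x_i·y_{i+1} − x_{i+1}·y_i:
  25, -28, -117, -65, 25  ⇒  2A = -160, A = -80.
Then Σ (y_i + y_{i+1})·c_i = 2784, so ȳ = 2784 / (6·(-80)) = -5.8.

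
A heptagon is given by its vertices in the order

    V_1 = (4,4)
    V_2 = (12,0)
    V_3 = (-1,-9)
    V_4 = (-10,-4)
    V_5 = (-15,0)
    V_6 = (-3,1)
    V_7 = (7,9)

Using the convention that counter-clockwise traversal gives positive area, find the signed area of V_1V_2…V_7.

-179.5

Apply the shoelace formula: 2A = Σ (x_i·y_{i+1} − x_{i+1}·y_i), indices taken mod 7.
V_1→V_2: (4)(0) − (12)(4) = -48
V_2→V_3: (12)(-9) − (-1)(0) = -108
V_3→V_4: (-1)(-4) − (-10)(-9) = -86
V_4→V_5: (-10)(0) − (-15)(-4) = -60
V_5→V_6: (-15)(1) − (-3)(0) = -15
V_6→V_7: (-3)(9) − (7)(1) = -34
V_7→V_1: (7)(4) − (4)(9) = -8
Σ = -359
Signed area = Σ/2 = -179.5 (negative ⇒ clockwise traversal).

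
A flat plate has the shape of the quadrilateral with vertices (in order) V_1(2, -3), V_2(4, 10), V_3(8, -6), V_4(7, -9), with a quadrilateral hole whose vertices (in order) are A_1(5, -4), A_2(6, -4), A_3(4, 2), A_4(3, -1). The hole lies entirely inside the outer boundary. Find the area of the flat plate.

45

Outer boundary:
Apply the surveyor's formula: 2A = Σ (x_i·y_{i+1} − x_{i+1}·y_i), indices taken mod 4.
Σ = (32) + (-104) + (-30) + (-3) = -105
Area = |Σ|/2 = 52.5.
Hole:
Apply the shoelace formula: 2A = Σ (x_i·y_{i+1} − x_{i+1}·y_i), indices taken mod 4.
A_1→A_2: (5)(-4) − (6)(-4) = 4
A_2→A_3: (6)(2) − (4)(-4) = 28
A_3→A_4: (4)(-1) − (3)(2) = -10
A_4→A_1: (3)(-4) − (5)(-1) = -7
Σ = 15
Area = |Σ|/2 = 7.5.
Net area = 52.5 − 7.5 = 45.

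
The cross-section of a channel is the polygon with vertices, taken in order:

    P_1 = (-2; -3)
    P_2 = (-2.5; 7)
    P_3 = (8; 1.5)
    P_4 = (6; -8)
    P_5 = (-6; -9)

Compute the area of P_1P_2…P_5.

128.125

Σ = (-21.5) + (-59.75) + (-73) + (-102) + (0) = -256.25
Area = |Σ|/2 = 128.125.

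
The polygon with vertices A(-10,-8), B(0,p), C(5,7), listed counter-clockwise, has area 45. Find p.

-4

The doubled signed area Σ (x_i y_{i+1} − x_{i+1} y_i) is linear in p.
With p=0 it equals 30; the coefficient of p is -15 (from the two edges through B).
So -15·p + 30 = 2·45 = 90 ⇒ p = -4.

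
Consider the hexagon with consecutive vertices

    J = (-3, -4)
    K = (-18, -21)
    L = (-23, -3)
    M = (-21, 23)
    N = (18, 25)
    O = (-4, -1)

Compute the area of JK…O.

937

Apply Gauss's area formula: 2A = Σ (x_i·y_{i+1} − x_{i+1}·y_i), indices taken mod 6.
Cross-terms: -9, -429, -592, -939, 82, 13  ⇒  Σ = -1874
Area = |Σ|/2 = 937.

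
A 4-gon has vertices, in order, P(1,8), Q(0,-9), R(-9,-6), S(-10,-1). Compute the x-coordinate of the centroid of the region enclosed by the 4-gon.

Apply the shoelace formula. First the cross-terms c_i = x_i·y_{i+1} − x_{i+1}·y_i:
  -9, -81, -51, -79  ⇒  2A = -220, A = -110.
Then Σ (x_i + x_{i+1})·c_i = 2400, so x̄ = 2400 / (6·(-110)) = -40/11.

-40/11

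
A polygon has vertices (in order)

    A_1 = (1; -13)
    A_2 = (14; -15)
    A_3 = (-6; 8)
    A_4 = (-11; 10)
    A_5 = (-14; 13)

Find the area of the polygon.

191.5

Cross-terms: 167, 22, 28, -3, 169  ⇒  Σ = 383
Area = |Σ|/2 = 191.5.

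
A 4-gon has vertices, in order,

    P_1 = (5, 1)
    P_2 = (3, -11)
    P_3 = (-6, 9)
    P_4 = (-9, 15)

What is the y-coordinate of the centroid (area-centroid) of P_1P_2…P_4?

Apply the shoelace (surveyor's) formula. First the cross-terms c_i = x_i·y_{i+1} − x_{i+1}·y_i:
  -58, -39, -9, -84  ⇒  2A = -190, A = -95.
Then Σ (y_i + y_{i+1})·c_i = -902, so ȳ = -902 / (6·(-95)) = 451/285.

451/285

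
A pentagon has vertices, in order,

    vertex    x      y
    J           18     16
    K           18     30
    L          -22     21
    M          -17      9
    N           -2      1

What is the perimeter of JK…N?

110

|JK| = √((0)² + (14)²) = √196 = 14
|KL| = √((-40)² + (-9)²) = √1681 = 41
|LM| = √((5)² + (-12)²) = √169 = 13
|MN| = √((15)² + (-8)²) = √289 = 17
|NJ| = √((20)² + (15)²) = √625 = 25
Perimeter = 14 + 41 + 13 + 17 + 25 = 110.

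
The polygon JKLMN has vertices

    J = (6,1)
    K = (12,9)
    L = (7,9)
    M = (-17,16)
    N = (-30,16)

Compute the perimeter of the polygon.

|JK| = √((6)² + (8)²) = √100 = 10
|KL| = √((-5)² + (0)²) = √25 = 5
|LM| = √((-24)² + (7)²) = √625 = 25
|MN| = √((-13)² + (0)²) = √169 = 13
|NJ| = √((36)² + (-15)²) = √1521 = 39
Perimeter = 10 + 5 + 25 + 13 + 39 = 92.

92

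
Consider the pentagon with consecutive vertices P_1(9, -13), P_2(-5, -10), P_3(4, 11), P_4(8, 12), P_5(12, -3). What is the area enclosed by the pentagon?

253.5

Apply the shoelace formula: 2A = Σ (x_i·y_{i+1} − x_{i+1}·y_i), indices taken mod 5.
Cross-terms: -155, -15, -40, -168, -129  ⇒  Σ = -507
Area = |Σ|/2 = 253.5.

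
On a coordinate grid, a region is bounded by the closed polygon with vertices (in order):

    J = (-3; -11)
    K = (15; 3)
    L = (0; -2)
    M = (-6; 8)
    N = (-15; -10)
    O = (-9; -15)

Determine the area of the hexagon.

Apply the shoelace (surveyor's) formula: 2A = Σ (x_i·y_{i+1} − x_{i+1}·y_i), indices taken mod 6.
Σ = (156) + (-30) + (-12) + (180) + (135) + (54) = 483
Area = |Σ|/2 = 241.5.

241.5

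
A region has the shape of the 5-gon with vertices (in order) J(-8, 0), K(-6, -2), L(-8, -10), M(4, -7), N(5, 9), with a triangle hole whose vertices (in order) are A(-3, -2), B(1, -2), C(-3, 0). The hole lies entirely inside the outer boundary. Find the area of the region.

Outer boundary:
Apply the shoelace (surveyor's) formula: 2A = Σ (x_i·y_{i+1} − x_{i+1}·y_i), indices taken mod 5.
Cross-terms: 16, 44, 96, 71, 72  ⇒  Σ = 299
Area = |Σ|/2 = 149.5.
Hole:
Apply Gauss's area formula: 2A = Σ (x_i·y_{i+1} − x_{i+1}·y_i), indices taken mod 3.
Σ = (8) + (-6) + (6) = 8
Area = |Σ|/2 = 4.
Net area = 149.5 − 4 = 145.5.

145.5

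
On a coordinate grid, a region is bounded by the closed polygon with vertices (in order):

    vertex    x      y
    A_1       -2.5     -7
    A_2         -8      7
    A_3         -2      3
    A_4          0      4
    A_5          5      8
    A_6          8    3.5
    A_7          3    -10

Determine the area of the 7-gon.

Apply the shoelace formula: 2A = Σ (x_i·y_{i+1} − x_{i+1}·y_i), indices taken mod 7.
Σ = (-73.5) + (-10) + (-8) + (-20) + (-46.5) + (-90.5) + (-46) = -294.5
Area = |Σ|/2 = 147.25.

147.25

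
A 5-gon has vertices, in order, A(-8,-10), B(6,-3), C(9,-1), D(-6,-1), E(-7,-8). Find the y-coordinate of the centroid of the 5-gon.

-541/137

Apply the surveyor's formula. First the cross-terms c_i = x_i·y_{i+1} − x_{i+1}·y_i:
  84, 21, -15, 41, 6  ⇒  2A = 137, A = 68.5.
Then Σ (y_i + y_{i+1})·c_i = -1623, so ȳ = -1623 / (6·68.5) = -541/137.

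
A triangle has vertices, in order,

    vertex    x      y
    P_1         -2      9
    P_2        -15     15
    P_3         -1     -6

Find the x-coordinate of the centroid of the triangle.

-6

Apply Gauss's area formula. First the cross-terms c_i = x_i·y_{i+1} − x_{i+1}·y_i:
  105, 105, -21  ⇒  2A = 189, A = 94.5.
Then Σ (x_i + x_{i+1})·c_i = -3402, so x̄ = -3402 / (6·94.5) = -6.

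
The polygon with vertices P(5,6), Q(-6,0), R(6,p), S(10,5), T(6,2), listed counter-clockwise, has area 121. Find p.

-10

The doubled signed area Σ (x_i y_{i+1} − x_{i+1} y_i) is linear in p.
With p=0 it equals 82; the coefficient of p is -16 (from the two edges through R).
So -16·p + 82 = 2·121 = 242 ⇒ p = -10.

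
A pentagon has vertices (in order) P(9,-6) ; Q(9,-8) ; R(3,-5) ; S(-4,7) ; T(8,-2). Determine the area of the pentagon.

Σ = (-18) + (-21) + (1) + (-48) + (-30) = -116
Area = |Σ|/2 = 58.

58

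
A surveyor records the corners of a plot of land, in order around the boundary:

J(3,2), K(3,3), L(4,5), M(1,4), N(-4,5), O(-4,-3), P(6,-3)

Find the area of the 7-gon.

60.5

Apply Gauss's area formula: 2A = Σ (x_i·y_{i+1} − x_{i+1}·y_i), indices taken mod 7.
Σ = (3) + (3) + (11) + (21) + (32) + (30) + (21) = 121
Area = |Σ|/2 = 60.5.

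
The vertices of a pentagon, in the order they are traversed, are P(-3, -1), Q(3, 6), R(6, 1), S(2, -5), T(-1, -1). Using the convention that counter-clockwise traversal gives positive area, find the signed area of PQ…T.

-44.5

Apply the shoelace (surveyor's) formula: 2A = Σ (x_i·y_{i+1} − x_{i+1}·y_i), indices taken mod 5.
Σ = (-15) + (-33) + (-32) + (-7) + (-2) = -89
Signed area = Σ/2 = -44.5 (negative ⇒ clockwise traversal).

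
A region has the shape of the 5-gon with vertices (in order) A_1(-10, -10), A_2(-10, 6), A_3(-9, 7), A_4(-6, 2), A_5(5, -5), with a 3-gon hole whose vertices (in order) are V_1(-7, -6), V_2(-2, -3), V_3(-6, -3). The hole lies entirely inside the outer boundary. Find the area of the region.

110

Outer boundary:
Apply the surveyor's formula: 2A = Σ (x_i·y_{i+1} − x_{i+1}·y_i), indices taken mod 5.
Σ = (-160) + (-16) + (24) + (20) + (-100) = -232
Area = |Σ|/2 = 116.
Hole:
Apply the shoelace formula: 2A = Σ (x_i·y_{i+1} − x_{i+1}·y_i), indices taken mod 3.
Cross-terms: 9, -12, 15  ⇒  Σ = 12
Area = |Σ|/2 = 6.
Net area = 116 − 6 = 110.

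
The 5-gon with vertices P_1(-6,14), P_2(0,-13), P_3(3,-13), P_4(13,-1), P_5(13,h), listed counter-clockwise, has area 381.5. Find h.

The doubled signed area Σ (x_i y_{i+1} − x_{i+1} y_i) is linear in h.
With h=0 it equals 478; the coefficient of h is 19 (from the two edges through P_5).
So 19·h + 478 = 2·381.5 = 763 ⇒ h = 15.

15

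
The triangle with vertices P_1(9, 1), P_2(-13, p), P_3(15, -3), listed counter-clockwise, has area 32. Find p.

Write out the shoelace sum; only the two edges meeting at P_2 involve p:
2·Area = [(9·p − (-13)·1) + ((-13)·(-3) − 15·p)] + 42
       = -6·p + 94 = 64
⇒ p = 5.

5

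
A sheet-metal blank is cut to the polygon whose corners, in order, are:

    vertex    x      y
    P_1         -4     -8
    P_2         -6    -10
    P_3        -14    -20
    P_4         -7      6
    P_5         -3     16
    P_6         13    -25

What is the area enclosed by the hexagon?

Apply the shoelace (surveyor's) formula: 2A = Σ (x_i·y_{i+1} − x_{i+1}·y_i), indices taken mod 6.
Cross-terms: -8, -20, -224, -94, -133, -204  ⇒  Σ = -683
Area = |Σ|/2 = 341.5.

341.5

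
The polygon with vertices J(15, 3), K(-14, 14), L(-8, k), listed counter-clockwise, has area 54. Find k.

Write out the shoelace sum; only the two edges meeting at L involve k:
2·Area = [((-14)·k − (-8)·14) + ((-8)·3 − 15·k)] + 252
       = -29·k + 340 = 108
⇒ k = 8.

8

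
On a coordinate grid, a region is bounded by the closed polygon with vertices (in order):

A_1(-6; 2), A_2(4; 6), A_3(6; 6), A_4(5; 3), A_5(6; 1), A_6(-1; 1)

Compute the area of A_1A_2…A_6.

35

Apply Gauss's area formula: 2A = Σ (x_i·y_{i+1} − x_{i+1}·y_i), indices taken mod 6.
A_1→A_2: (-6)(6) − (4)(2) = -44
A_2→A_3: (4)(6) − (6)(6) = -12
A_3→A_4: (6)(3) − (5)(6) = -12
A_4→A_5: (5)(1) − (6)(3) = -13
A_5→A_6: (6)(1) − (-1)(1) = 7
A_6→A_1: (-1)(2) − (-6)(1) = 4
Σ = -70
Area = |Σ|/2 = 35.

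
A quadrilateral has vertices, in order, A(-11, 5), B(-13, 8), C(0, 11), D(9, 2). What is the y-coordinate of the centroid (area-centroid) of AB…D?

Apply the surveyor's formula. First the cross-terms c_i = x_i·y_{i+1} − x_{i+1}·y_i:
  -23, -143, -99, 67  ⇒  2A = -198, A = -99.
Then Σ (y_i + y_{i+1})·c_i = -3834, so ȳ = -3834 / (6·(-99)) = 71/11.

71/11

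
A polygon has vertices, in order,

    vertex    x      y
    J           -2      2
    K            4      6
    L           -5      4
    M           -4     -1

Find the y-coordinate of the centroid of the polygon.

Apply Gauss's area formula. First the cross-terms c_i = x_i·y_{i+1} − x_{i+1}·y_i:
  -20, 46, 21, -10  ⇒  2A = 37, A = 18.5.
Then Σ (y_i + y_{i+1})·c_i = 353, so ȳ = 353 / (6·18.5) = 353/111.

353/111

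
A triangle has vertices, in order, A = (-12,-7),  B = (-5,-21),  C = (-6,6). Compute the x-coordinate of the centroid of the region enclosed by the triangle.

-23/3

Apply the shoelace formula. First the cross-terms c_i = x_i·y_{i+1} − x_{i+1}·y_i:
  217, -156, 114  ⇒  2A = 175, A = 87.5.
Then Σ (x_i + x_{i+1})·c_i = -4025, so x̄ = -4025 / (6·87.5) = -23/3.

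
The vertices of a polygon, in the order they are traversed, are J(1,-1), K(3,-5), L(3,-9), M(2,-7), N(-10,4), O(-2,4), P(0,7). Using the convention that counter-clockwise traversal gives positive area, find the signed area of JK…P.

-66

Apply the shoelace formula: 2A = Σ (x_i·y_{i+1} − x_{i+1}·y_i), indices taken mod 7.
Σ = (-2) + (-12) + (-3) + (-62) + (-32) + (-14) + (-7) = -132
Signed area = Σ/2 = -66 (negative ⇒ clockwise traversal).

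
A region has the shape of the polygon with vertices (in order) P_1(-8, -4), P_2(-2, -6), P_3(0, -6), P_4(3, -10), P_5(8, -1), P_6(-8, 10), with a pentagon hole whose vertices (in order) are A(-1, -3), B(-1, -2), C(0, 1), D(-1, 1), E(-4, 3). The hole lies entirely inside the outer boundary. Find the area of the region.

Outer boundary:
Apply the surveyor's formula: 2A = Σ (x_i·y_{i+1} − x_{i+1}·y_i), indices taken mod 6.
Cross-terms: 40, 12, 18, 77, 72, 112  ⇒  Σ = 331
Area = |Σ|/2 = 165.5.
Hole:
Σ = (-1) + (-1) + (1) + (1) + (15) = 15
Area = |Σ|/2 = 7.5.
Net area = 165.5 − 7.5 = 158.

158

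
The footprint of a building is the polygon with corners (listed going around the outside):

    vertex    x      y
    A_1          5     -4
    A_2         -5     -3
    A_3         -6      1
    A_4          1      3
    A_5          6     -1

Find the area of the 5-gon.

57.5

Apply Gauss's area formula: 2A = Σ (x_i·y_{i+1} − x_{i+1}·y_i), indices taken mod 5.
A_1→A_2: (5)(-3) − (-5)(-4) = -35
A_2→A_3: (-5)(1) − (-6)(-3) = -23
A_3→A_4: (-6)(3) − (1)(1) = -19
A_4→A_5: (1)(-1) − (6)(3) = -19
A_5→A_1: (6)(-4) − (5)(-1) = -19
Σ = -115
Area = |Σ|/2 = 57.5.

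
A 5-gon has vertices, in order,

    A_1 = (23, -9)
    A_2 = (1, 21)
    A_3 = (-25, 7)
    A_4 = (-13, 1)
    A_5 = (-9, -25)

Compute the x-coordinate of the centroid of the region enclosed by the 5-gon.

-17/65

Apply the shoelace formula. First the cross-terms c_i = x_i·y_{i+1} − x_{i+1}·y_i:
  492, 532, 66, 334, 656  ⇒  2A = 2080, A = 1040.
Then Σ (x_i + x_{i+1})·c_i = -1632, so x̄ = -1632 / (6·1040) = -17/65.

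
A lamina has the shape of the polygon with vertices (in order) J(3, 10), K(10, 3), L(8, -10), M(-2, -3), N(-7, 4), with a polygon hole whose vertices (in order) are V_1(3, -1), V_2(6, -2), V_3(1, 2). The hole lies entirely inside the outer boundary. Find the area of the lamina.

Outer boundary:
Apply Gauss's area formula: 2A = Σ (x_i·y_{i+1} − x_{i+1}·y_i), indices taken mod 5.
Σ = (-91) + (-124) + (-44) + (-29) + (-82) = -370
Area = |Σ|/2 = 185.
Hole:
Σ = (0) + (14) + (-7) = 7
Area = |Σ|/2 = 3.5.
Net area = 185 − 3.5 = 181.5.

181.5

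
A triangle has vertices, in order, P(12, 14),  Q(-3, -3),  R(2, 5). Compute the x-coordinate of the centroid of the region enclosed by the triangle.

11/3

Apply the shoelace formula. First the cross-terms c_i = x_i·y_{i+1} − x_{i+1}·y_i:
  6, -9, -32  ⇒  2A = -35, A = -17.5.
Then Σ (x_i + x_{i+1})·c_i = -385, so x̄ = -385 / (6·(-17.5)) = 11/3.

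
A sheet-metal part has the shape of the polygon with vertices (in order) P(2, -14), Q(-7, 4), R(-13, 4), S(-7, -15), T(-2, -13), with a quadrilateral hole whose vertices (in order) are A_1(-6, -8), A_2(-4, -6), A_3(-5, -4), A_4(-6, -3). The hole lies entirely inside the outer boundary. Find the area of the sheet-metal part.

130.5

Outer boundary:
Apply Gauss's area formula: 2A = Σ (x_i·y_{i+1} − x_{i+1}·y_i), indices taken mod 5.
Σ = (-90) + (24) + (223) + (61) + (54) = 272
Area = |Σ|/2 = 136.
Hole:
Apply Gauss's area formula: 2A = Σ (x_i·y_{i+1} − x_{i+1}·y_i), indices taken mod 4.
A_1→A_2: (-6)(-6) − (-4)(-8) = 4
A_2→A_3: (-4)(-4) − (-5)(-6) = -14
A_3→A_4: (-5)(-3) − (-6)(-4) = -9
A_4→A_1: (-6)(-8) − (-6)(-3) = 30
Σ = 11
Area = |Σ|/2 = 5.5.
Net area = 136 − 5.5 = 130.5.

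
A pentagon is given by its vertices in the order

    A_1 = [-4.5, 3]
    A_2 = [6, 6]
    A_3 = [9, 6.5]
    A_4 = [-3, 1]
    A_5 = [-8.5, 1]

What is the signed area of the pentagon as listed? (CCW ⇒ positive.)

-23.5

A_1→A_2: (-4.5)(6) − (6)(3) = -45
A_2→A_3: (6)(6.5) − (9)(6) = -15
A_3→A_4: (9)(1) − (-3)(6.5) = 28.5
A_4→A_5: (-3)(1) − (-8.5)(1) = 5.5
A_5→A_1: (-8.5)(3) − (-4.5)(1) = -21
Σ = -47
Signed area = Σ/2 = -23.5 (negative ⇒ clockwise traversal).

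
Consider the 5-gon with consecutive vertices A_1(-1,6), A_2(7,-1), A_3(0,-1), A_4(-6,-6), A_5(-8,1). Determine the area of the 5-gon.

Apply the surveyor's formula: 2A = Σ (x_i·y_{i+1} − x_{i+1}·y_i), indices taken mod 5.
Σ = (-41) + (-7) + (-6) + (-54) + (-47) = -155
Area = |Σ|/2 = 77.5.

77.5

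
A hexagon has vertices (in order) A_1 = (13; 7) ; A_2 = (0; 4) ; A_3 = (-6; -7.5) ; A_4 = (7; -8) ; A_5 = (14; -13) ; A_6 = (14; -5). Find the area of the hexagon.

Apply the shoelace formula: 2A = Σ (x_i·y_{i+1} − x_{i+1}·y_i), indices taken mod 6.
Cross-terms: 52, 24, 100.5, 21, 112, 163  ⇒  Σ = 472.5
Area = |Σ|/2 = 236.25.

236.25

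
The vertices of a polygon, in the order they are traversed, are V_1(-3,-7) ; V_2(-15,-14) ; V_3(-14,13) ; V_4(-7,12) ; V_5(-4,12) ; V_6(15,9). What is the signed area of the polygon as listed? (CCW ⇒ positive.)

-430.5

Apply the surveyor's formula: 2A = Σ (x_i·y_{i+1} − x_{i+1}·y_i), indices taken mod 6.
Σ = (-63) + (-391) + (-77) + (-36) + (-216) + (-78) = -861
Signed area = Σ/2 = -430.5 (negative ⇒ clockwise traversal).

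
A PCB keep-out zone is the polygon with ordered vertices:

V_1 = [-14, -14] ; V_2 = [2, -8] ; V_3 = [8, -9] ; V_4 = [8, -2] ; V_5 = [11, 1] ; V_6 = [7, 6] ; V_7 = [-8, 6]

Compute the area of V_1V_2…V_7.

Apply the shoelace formula: 2A = Σ (x_i·y_{i+1} − x_{i+1}·y_i), indices taken mod 7.
V_1→V_2: (-14)(-8) − (2)(-14) = 140
V_2→V_3: (2)(-9) − (8)(-8) = 46
V_3→V_4: (8)(-2) − (8)(-9) = 56
V_4→V_5: (8)(1) − (11)(-2) = 30
V_5→V_6: (11)(6) − (7)(1) = 59
V_6→V_7: (7)(6) − (-8)(6) = 90
V_7→V_1: (-8)(-14) − (-14)(6) = 196
Σ = 617
Area = |Σ|/2 = 308.5.

308.5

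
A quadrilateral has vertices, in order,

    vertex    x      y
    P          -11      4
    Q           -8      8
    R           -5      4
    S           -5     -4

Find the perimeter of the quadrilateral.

28

|PQ| = √((3)² + (4)²) = √25 = 5
|QR| = √((3)² + (-4)²) = √25 = 5
|RS| = √((0)² + (-8)²) = √64 = 8
|SP| = √((-6)² + (8)²) = √100 = 10
Perimeter = 5 + 5 + 8 + 10 = 28.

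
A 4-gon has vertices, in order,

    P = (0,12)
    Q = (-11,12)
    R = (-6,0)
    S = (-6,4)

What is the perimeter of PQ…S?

38

|PQ| = √((-11)² + (0)²) = √121 = 11
|QR| = √((5)² + (-12)²) = √169 = 13
|RS| = √((0)² + (4)²) = √16 = 4
|SP| = √((6)² + (8)²) = √100 = 10
Perimeter = 11 + 13 + 4 + 10 = 38.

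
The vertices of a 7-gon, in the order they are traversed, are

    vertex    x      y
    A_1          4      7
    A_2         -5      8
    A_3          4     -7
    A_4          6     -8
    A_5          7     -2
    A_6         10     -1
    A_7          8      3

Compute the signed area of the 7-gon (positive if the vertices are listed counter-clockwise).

109.5

Cross-terms: 67, 3, 10, 44, 13, 38, 44  ⇒  Σ = 219
Signed area = Σ/2 = 109.5 (positive ⇒ counter-clockwise traversal).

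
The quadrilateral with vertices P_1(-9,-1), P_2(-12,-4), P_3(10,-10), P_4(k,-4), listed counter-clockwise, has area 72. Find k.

The doubled signed area Σ (x_i y_{i+1} − x_{i+1} y_i) is linear in k.
With k=0 it equals 108; the coefficient of k is 9 (from the two edges through P_4).
So 9·k + 108 = 2·72 = 144 ⇒ k = 4.

4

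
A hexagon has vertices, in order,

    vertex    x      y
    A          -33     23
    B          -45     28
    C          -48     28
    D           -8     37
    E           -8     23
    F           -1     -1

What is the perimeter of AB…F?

|AB| = √((-12)² + (5)²) = √169 = 13
|BC| = √((-3)² + (0)²) = √9 = 3
|CD| = √((40)² + (9)²) = √1681 = 41
|DE| = √((0)² + (-14)²) = √196 = 14
|EF| = √((7)² + (-24)²) = √625 = 25
|FA| = √((-32)² + (24)²) = √1600 = 40
Perimeter = 13 + 3 + 41 + 14 + 25 + 40 = 136.

136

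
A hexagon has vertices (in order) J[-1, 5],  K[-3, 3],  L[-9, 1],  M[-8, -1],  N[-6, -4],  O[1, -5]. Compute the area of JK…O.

56.5

Σ = (12) + (24) + (17) + (26) + (34) + (0) = 113
Area = |Σ|/2 = 56.5.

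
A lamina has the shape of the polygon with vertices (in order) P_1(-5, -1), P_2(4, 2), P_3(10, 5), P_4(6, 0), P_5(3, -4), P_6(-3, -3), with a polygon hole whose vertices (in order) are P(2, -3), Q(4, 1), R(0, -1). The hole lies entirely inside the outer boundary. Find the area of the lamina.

40.5

Outer boundary:
Apply Gauss's area formula: 2A = Σ (x_i·y_{i+1} − x_{i+1}·y_i), indices taken mod 6.
Σ = (-6) + (0) + (-30) + (-24) + (-21) + (-12) = -93
Area = |Σ|/2 = 46.5.
Hole:
Σ = (14) + (-4) + (2) = 12
Area = |Σ|/2 = 6.
Net area = 46.5 − 6 = 40.5.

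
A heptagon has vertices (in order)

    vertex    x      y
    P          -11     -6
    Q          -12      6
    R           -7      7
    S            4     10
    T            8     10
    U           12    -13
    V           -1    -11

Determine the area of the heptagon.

401

Apply Gauss's area formula: 2A = Σ (x_i·y_{i+1} − x_{i+1}·y_i), indices taken mod 7.
P→Q: (-11)(6) − (-12)(-6) = -138
Q→R: (-12)(7) − (-7)(6) = -42
R→S: (-7)(10) − (4)(7) = -98
S→T: (4)(10) − (8)(10) = -40
T→U: (8)(-13) − (12)(10) = -224
U→V: (12)(-11) − (-1)(-13) = -145
V→P: (-1)(-6) − (-11)(-11) = -115
Σ = -802
Area = |Σ|/2 = 401.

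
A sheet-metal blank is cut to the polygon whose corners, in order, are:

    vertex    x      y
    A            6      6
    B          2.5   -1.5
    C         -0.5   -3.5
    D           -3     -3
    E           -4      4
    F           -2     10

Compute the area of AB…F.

85.25

Apply the shoelace (surveyor's) formula: 2A = Σ (x_i·y_{i+1} − x_{i+1}·y_i), indices taken mod 6.
Σ = (-24) + (-9.5) + (-9) + (-24) + (-32) + (-72) = -170.5
Area = |Σ|/2 = 85.25.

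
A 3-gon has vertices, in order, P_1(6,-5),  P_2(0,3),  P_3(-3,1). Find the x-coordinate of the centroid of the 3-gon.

Apply the shoelace formula. First the cross-terms c_i = x_i·y_{i+1} − x_{i+1}·y_i:
  18, 9, 9  ⇒  2A = 36, A = 18.
Then Σ (x_i + x_{i+1})·c_i = 108, so x̄ = 108 / (6·18) = 1.

1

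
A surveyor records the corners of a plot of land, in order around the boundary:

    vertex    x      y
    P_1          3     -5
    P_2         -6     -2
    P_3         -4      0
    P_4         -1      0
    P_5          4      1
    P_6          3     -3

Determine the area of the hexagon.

33

Apply the shoelace (surveyor's) formula: 2A = Σ (x_i·y_{i+1} − x_{i+1}·y_i), indices taken mod 6.
P_1→P_2: (3)(-2) − (-6)(-5) = -36
P_2→P_3: (-6)(0) − (-4)(-2) = -8
P_3→P_4: (-4)(0) − (-1)(0) = 0
P_4→P_5: (-1)(1) − (4)(0) = -1
P_5→P_6: (4)(-3) − (3)(1) = -15
P_6→P_1: (3)(-5) − (3)(-3) = -6
Σ = -66
Area = |Σ|/2 = 33.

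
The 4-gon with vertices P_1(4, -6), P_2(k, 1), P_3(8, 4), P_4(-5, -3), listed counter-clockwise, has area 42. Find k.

The doubled signed area Σ (x_i y_{i+1} − x_{i+1} y_i) is linear in k.
With k=0 it equals 34; the coefficient of k is 10 (from the two edges through P_2).
So 10·k + 34 = 2·42 = 84 ⇒ k = 5.

5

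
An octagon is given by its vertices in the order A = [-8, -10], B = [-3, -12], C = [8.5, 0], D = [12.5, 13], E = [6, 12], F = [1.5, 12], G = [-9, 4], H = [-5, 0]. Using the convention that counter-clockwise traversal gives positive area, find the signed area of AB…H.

Apply the shoelace formula: 2A = Σ (x_i·y_{i+1} − x_{i+1}·y_i), indices taken mod 8.
A→B: (-8)(-12) − (-3)(-10) = 66
B→C: (-3)(0) − (8.5)(-12) = 102
C→D: (8.5)(13) − (12.5)(0) = 110.5
D→E: (12.5)(12) − (6)(13) = 72
E→F: (6)(12) − (1.5)(12) = 54
F→G: (1.5)(4) − (-9)(12) = 114
G→H: (-9)(0) − (-5)(4) = 20
H→A: (-5)(-10) − (-8)(0) = 50
Σ = 588.5
Signed area = Σ/2 = 294.25 (positive ⇒ counter-clockwise traversal).

294.25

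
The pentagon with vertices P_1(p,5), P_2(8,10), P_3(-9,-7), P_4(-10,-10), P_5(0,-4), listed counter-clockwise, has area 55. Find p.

4

Write out the shoelace sum; only the two edges meeting at P_1 involve p:
2·Area = [(0·5 − p·(-4)) + (p·10 − 8·5)] + 94
       = 14·p + 54 = 110
⇒ p = 4.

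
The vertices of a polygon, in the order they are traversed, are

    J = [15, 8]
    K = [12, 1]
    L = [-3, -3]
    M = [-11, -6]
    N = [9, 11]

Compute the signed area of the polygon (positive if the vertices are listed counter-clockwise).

-144.5

Apply the surveyor's formula: 2A = Σ (x_i·y_{i+1} − x_{i+1}·y_i), indices taken mod 5.
J→K: (15)(1) − (12)(8) = -81
K→L: (12)(-3) − (-3)(1) = -33
L→M: (-3)(-6) − (-11)(-3) = -15
M→N: (-11)(11) − (9)(-6) = -67
N→J: (9)(8) − (15)(11) = -93
Σ = -289
Signed area = Σ/2 = -144.5 (negative ⇒ clockwise traversal).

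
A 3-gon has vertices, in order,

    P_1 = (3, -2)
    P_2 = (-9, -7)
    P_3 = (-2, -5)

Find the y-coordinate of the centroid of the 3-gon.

-14/3

Apply the shoelace formula. First the cross-terms c_i = x_i·y_{i+1} − x_{i+1}·y_i:
  -39, 31, 19  ⇒  2A = 11, A = 5.5.
Then Σ (y_i + y_{i+1})·c_i = -154, so ȳ = -154 / (6·5.5) = -14/3.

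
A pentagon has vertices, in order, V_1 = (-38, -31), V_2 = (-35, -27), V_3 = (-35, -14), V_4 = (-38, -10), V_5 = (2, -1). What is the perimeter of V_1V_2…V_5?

114

|V_1V_2| = √((3)² + (4)²) = √25 = 5
|V_2V_3| = √((0)² + (13)²) = √169 = 13
|V_3V_4| = √((-3)² + (4)²) = √25 = 5
|V_4V_5| = √((40)² + (9)²) = √1681 = 41
|V_5V_1| = √((-40)² + (-30)²) = √2500 = 50
Perimeter = 5 + 13 + 5 + 41 + 50 = 114.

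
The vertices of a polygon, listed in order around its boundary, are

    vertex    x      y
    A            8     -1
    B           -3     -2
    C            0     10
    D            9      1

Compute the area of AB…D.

Apply the shoelace formula: 2A = Σ (x_i·y_{i+1} − x_{i+1}·y_i), indices taken mod 4.
Σ = (-19) + (-30) + (-90) + (-17) = -156
Area = |Σ|/2 = 78.

78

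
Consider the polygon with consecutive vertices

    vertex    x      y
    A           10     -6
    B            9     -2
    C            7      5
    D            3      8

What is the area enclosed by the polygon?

18

Apply the shoelace (surveyor's) formula: 2A = Σ (x_i·y_{i+1} − x_{i+1}·y_i), indices taken mod 4.
Σ = (34) + (59) + (41) + (-98) = 36
Area = |Σ|/2 = 18.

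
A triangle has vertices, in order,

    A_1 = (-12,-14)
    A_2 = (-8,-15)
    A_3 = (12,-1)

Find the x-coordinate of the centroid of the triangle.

-8/3

Apply the shoelace (surveyor's) formula. First the cross-terms c_i = x_i·y_{i+1} − x_{i+1}·y_i:
  68, 188, -180  ⇒  2A = 76, A = 38.
Then Σ (x_i + x_{i+1})·c_i = -608, so x̄ = -608 / (6·38) = -8/3.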